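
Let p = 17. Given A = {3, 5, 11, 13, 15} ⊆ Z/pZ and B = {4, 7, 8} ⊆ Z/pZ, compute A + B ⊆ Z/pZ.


Work in Z/17Z: reduce every sum a + b modulo 17.
Enumerate all 15 pairs:
a = 3: 3+4=7, 3+7=10, 3+8=11
a = 5: 5+4=9, 5+7=12, 5+8=13
a = 11: 11+4=15, 11+7=1, 11+8=2
a = 13: 13+4=0, 13+7=3, 13+8=4
a = 15: 15+4=2, 15+7=5, 15+8=6
Distinct residues collected: {0, 1, 2, 3, 4, 5, 6, 7, 9, 10, 11, 12, 13, 15}
|A + B| = 14 (out of 17 total residues).

A + B = {0, 1, 2, 3, 4, 5, 6, 7, 9, 10, 11, 12, 13, 15}


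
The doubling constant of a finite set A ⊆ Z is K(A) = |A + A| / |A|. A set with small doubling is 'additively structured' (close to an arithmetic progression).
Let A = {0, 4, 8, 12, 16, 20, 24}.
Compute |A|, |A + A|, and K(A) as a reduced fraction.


|A| = 7.
Compute A + A by enumerating all 49 pairs.
A + A = {0, 4, 8, 12, 16, 20, 24, 28, 32, 36, 40, 44, 48}, so |A + A| = 13.
K = |A + A| / |A| = 13/7 (already in lowest terms) ≈ 1.8571.
Reference: AP of size 7 gives K = 13/7 ≈ 1.8571; a fully generic set of size 7 gives K ≈ 4.0000.

|A| = 7, |A + A| = 13, K = 13/7.


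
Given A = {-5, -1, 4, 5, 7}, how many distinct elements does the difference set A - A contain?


A - A = {a - a' : a, a' ∈ A}; |A| = 5.
Bounds: 2|A|-1 ≤ |A - A| ≤ |A|² - |A| + 1, i.e. 9 ≤ |A - A| ≤ 21.
Note: 0 ∈ A - A always (from a - a). The set is symmetric: if d ∈ A - A then -d ∈ A - A.
Enumerate nonzero differences d = a - a' with a > a' (then include -d):
Positive differences: {1, 2, 3, 4, 5, 6, 8, 9, 10, 12}
Full difference set: {0} ∪ (positive diffs) ∪ (negative diffs).
|A - A| = 1 + 2·10 = 21 (matches direct enumeration: 21).

|A - A| = 21


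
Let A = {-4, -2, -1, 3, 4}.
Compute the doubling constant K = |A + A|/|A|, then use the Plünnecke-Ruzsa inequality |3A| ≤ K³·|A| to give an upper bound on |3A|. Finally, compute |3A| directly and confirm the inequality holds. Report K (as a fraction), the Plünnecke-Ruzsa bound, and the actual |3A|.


|A| = 5.
Step 1: Compute A + A by enumerating all 25 pairs.
A + A = {-8, -6, -5, -4, -3, -2, -1, 0, 1, 2, 3, 6, 7, 8}, so |A + A| = 14.
Step 2: Doubling constant K = |A + A|/|A| = 14/5 = 14/5 ≈ 2.8000.
Step 3: Plünnecke-Ruzsa gives |3A| ≤ K³·|A| = (2.8000)³ · 5 ≈ 109.7600.
Step 4: Compute 3A = A + A + A directly by enumerating all triples (a,b,c) ∈ A³; |3A| = 23.
Step 5: Check 23 ≤ 109.7600? Yes ✓.

K = 14/5, Plünnecke-Ruzsa bound K³|A| ≈ 109.7600, |3A| = 23, inequality holds.


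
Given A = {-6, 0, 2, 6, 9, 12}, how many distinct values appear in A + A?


A + A = {a + a' : a, a' ∈ A}; |A| = 6.
General bounds: 2|A| - 1 ≤ |A + A| ≤ |A|(|A|+1)/2, i.e. 11 ≤ |A + A| ≤ 21.
Lower bound 2|A|-1 is attained iff A is an arithmetic progression.
Enumerate sums a + a' for a ≤ a' (symmetric, so this suffices):
a = -6: -6+-6=-12, -6+0=-6, -6+2=-4, -6+6=0, -6+9=3, -6+12=6
a = 0: 0+0=0, 0+2=2, 0+6=6, 0+9=9, 0+12=12
a = 2: 2+2=4, 2+6=8, 2+9=11, 2+12=14
a = 6: 6+6=12, 6+9=15, 6+12=18
a = 9: 9+9=18, 9+12=21
a = 12: 12+12=24
Distinct sums: {-12, -6, -4, 0, 2, 3, 4, 6, 8, 9, 11, 12, 14, 15, 18, 21, 24}
|A + A| = 17

|A + A| = 17


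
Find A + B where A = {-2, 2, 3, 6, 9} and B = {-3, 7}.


A + B = {a + b : a ∈ A, b ∈ B}.
Enumerate all |A|·|B| = 5·2 = 10 pairs (a, b) and collect distinct sums.
a = -2: -2+-3=-5, -2+7=5
a = 2: 2+-3=-1, 2+7=9
a = 3: 3+-3=0, 3+7=10
a = 6: 6+-3=3, 6+7=13
a = 9: 9+-3=6, 9+7=16
Collecting distinct sums: A + B = {-5, -1, 0, 3, 5, 6, 9, 10, 13, 16}
|A + B| = 10

A + B = {-5, -1, 0, 3, 5, 6, 9, 10, 13, 16}


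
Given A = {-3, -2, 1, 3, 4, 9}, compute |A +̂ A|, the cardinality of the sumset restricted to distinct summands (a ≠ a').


Restricted sumset: A +̂ A = {a + a' : a ∈ A, a' ∈ A, a ≠ a'}.
Equivalently, take A + A and drop any sum 2a that is achievable ONLY as a + a for a ∈ A (i.e. sums representable only with equal summands).
Enumerate pairs (a, a') with a < a' (symmetric, so each unordered pair gives one sum; this covers all a ≠ a'):
  -3 + -2 = -5
  -3 + 1 = -2
  -3 + 3 = 0
  -3 + 4 = 1
  -3 + 9 = 6
  -2 + 1 = -1
  -2 + 3 = 1
  -2 + 4 = 2
  -2 + 9 = 7
  1 + 3 = 4
  1 + 4 = 5
  1 + 9 = 10
  3 + 4 = 7
  3 + 9 = 12
  4 + 9 = 13
Collected distinct sums: {-5, -2, -1, 0, 1, 2, 4, 5, 6, 7, 10, 12, 13}
|A +̂ A| = 13
(Reference bound: |A +̂ A| ≥ 2|A| - 3 for |A| ≥ 2, with |A| = 6 giving ≥ 9.)

|A +̂ A| = 13


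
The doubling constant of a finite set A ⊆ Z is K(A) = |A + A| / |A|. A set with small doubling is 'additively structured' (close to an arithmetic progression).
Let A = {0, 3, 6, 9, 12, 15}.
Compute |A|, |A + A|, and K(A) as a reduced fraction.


|A| = 6.
Compute A + A by enumerating all 36 pairs.
A + A = {0, 3, 6, 9, 12, 15, 18, 21, 24, 27, 30}, so |A + A| = 11.
K = |A + A| / |A| = 11/6 (already in lowest terms) ≈ 1.8333.
Reference: AP of size 6 gives K = 11/6 ≈ 1.8333; a fully generic set of size 6 gives K ≈ 3.5000.

|A| = 6, |A + A| = 11, K = 11/6.


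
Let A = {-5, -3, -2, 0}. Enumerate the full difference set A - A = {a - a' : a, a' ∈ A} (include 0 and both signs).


A - A = {a - a' : a, a' ∈ A}.
Compute a - a' for each ordered pair (a, a'):
a = -5: -5--5=0, -5--3=-2, -5--2=-3, -5-0=-5
a = -3: -3--5=2, -3--3=0, -3--2=-1, -3-0=-3
a = -2: -2--5=3, -2--3=1, -2--2=0, -2-0=-2
a = 0: 0--5=5, 0--3=3, 0--2=2, 0-0=0
Collecting distinct values (and noting 0 appears from a-a):
A - A = {-5, -3, -2, -1, 0, 1, 2, 3, 5}
|A - A| = 9

A - A = {-5, -3, -2, -1, 0, 1, 2, 3, 5}


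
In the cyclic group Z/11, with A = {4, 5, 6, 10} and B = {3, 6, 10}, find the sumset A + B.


Work in Z/11Z: reduce every sum a + b modulo 11.
Enumerate all 12 pairs:
a = 4: 4+3=7, 4+6=10, 4+10=3
a = 5: 5+3=8, 5+6=0, 5+10=4
a = 6: 6+3=9, 6+6=1, 6+10=5
a = 10: 10+3=2, 10+6=5, 10+10=9
Distinct residues collected: {0, 1, 2, 3, 4, 5, 7, 8, 9, 10}
|A + B| = 10 (out of 11 total residues).

A + B = {0, 1, 2, 3, 4, 5, 7, 8, 9, 10}


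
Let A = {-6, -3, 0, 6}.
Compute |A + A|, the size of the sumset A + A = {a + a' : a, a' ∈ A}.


A + A = {a + a' : a, a' ∈ A}; |A| = 4.
General bounds: 2|A| - 1 ≤ |A + A| ≤ |A|(|A|+1)/2, i.e. 7 ≤ |A + A| ≤ 10.
Lower bound 2|A|-1 is attained iff A is an arithmetic progression.
Enumerate sums a + a' for a ≤ a' (symmetric, so this suffices):
a = -6: -6+-6=-12, -6+-3=-9, -6+0=-6, -6+6=0
a = -3: -3+-3=-6, -3+0=-3, -3+6=3
a = 0: 0+0=0, 0+6=6
a = 6: 6+6=12
Distinct sums: {-12, -9, -6, -3, 0, 3, 6, 12}
|A + A| = 8

|A + A| = 8


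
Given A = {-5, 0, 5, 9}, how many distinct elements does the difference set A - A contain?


A - A = {a - a' : a, a' ∈ A}; |A| = 4.
Bounds: 2|A|-1 ≤ |A - A| ≤ |A|² - |A| + 1, i.e. 7 ≤ |A - A| ≤ 13.
Note: 0 ∈ A - A always (from a - a). The set is symmetric: if d ∈ A - A then -d ∈ A - A.
Enumerate nonzero differences d = a - a' with a > a' (then include -d):
Positive differences: {4, 5, 9, 10, 14}
Full difference set: {0} ∪ (positive diffs) ∪ (negative diffs).
|A - A| = 1 + 2·5 = 11 (matches direct enumeration: 11).

|A - A| = 11


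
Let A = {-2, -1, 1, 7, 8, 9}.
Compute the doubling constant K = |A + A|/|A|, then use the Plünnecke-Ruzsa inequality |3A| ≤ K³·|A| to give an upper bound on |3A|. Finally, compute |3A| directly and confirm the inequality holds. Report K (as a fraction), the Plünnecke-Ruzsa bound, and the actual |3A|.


|A| = 6.
Step 1: Compute A + A by enumerating all 36 pairs.
A + A = {-4, -3, -2, -1, 0, 2, 5, 6, 7, 8, 9, 10, 14, 15, 16, 17, 18}, so |A + A| = 17.
Step 2: Doubling constant K = |A + A|/|A| = 17/6 = 17/6 ≈ 2.8333.
Step 3: Plünnecke-Ruzsa gives |3A| ≤ K³·|A| = (2.8333)³ · 6 ≈ 136.4722.
Step 4: Compute 3A = A + A + A directly by enumerating all triples (a,b,c) ∈ A³; |3A| = 32.
Step 5: Check 32 ≤ 136.4722? Yes ✓.

K = 17/6, Plünnecke-Ruzsa bound K³|A| ≈ 136.4722, |3A| = 32, inequality holds.


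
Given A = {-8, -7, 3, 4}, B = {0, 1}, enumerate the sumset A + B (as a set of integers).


A + B = {a + b : a ∈ A, b ∈ B}.
Enumerate all |A|·|B| = 4·2 = 8 pairs (a, b) and collect distinct sums.
a = -8: -8+0=-8, -8+1=-7
a = -7: -7+0=-7, -7+1=-6
a = 3: 3+0=3, 3+1=4
a = 4: 4+0=4, 4+1=5
Collecting distinct sums: A + B = {-8, -7, -6, 3, 4, 5}
|A + B| = 6

A + B = {-8, -7, -6, 3, 4, 5}


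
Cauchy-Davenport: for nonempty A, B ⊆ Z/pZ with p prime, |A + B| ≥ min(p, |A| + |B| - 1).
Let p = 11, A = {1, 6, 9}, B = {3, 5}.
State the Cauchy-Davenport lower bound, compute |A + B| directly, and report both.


Cauchy-Davenport: |A + B| ≥ min(p, |A| + |B| - 1) for A, B nonempty in Z/pZ.
|A| = 3, |B| = 2, p = 11.
CD lower bound = min(11, 3 + 2 - 1) = min(11, 4) = 4.
Compute A + B mod 11 directly:
a = 1: 1+3=4, 1+5=6
a = 6: 6+3=9, 6+5=0
a = 9: 9+3=1, 9+5=3
A + B = {0, 1, 3, 4, 6, 9}, so |A + B| = 6.
Verify: 6 ≥ 4? Yes ✓.

CD lower bound = 4, actual |A + B| = 6.


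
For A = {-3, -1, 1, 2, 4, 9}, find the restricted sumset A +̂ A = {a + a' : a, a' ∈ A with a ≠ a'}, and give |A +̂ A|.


Restricted sumset: A +̂ A = {a + a' : a ∈ A, a' ∈ A, a ≠ a'}.
Equivalently, take A + A and drop any sum 2a that is achievable ONLY as a + a for a ∈ A (i.e. sums representable only with equal summands).
Enumerate pairs (a, a') with a < a' (symmetric, so each unordered pair gives one sum; this covers all a ≠ a'):
  -3 + -1 = -4
  -3 + 1 = -2
  -3 + 2 = -1
  -3 + 4 = 1
  -3 + 9 = 6
  -1 + 1 = 0
  -1 + 2 = 1
  -1 + 4 = 3
  -1 + 9 = 8
  1 + 2 = 3
  1 + 4 = 5
  1 + 9 = 10
  2 + 4 = 6
  2 + 9 = 11
  4 + 9 = 13
Collected distinct sums: {-4, -2, -1, 0, 1, 3, 5, 6, 8, 10, 11, 13}
|A +̂ A| = 12
(Reference bound: |A +̂ A| ≥ 2|A| - 3 for |A| ≥ 2, with |A| = 6 giving ≥ 9.)

|A +̂ A| = 12


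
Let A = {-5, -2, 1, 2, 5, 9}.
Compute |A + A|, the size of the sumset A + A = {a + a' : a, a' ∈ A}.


A + A = {a + a' : a, a' ∈ A}; |A| = 6.
General bounds: 2|A| - 1 ≤ |A + A| ≤ |A|(|A|+1)/2, i.e. 11 ≤ |A + A| ≤ 21.
Lower bound 2|A|-1 is attained iff A is an arithmetic progression.
Enumerate sums a + a' for a ≤ a' (symmetric, so this suffices):
a = -5: -5+-5=-10, -5+-2=-7, -5+1=-4, -5+2=-3, -5+5=0, -5+9=4
a = -2: -2+-2=-4, -2+1=-1, -2+2=0, -2+5=3, -2+9=7
a = 1: 1+1=2, 1+2=3, 1+5=6, 1+9=10
a = 2: 2+2=4, 2+5=7, 2+9=11
a = 5: 5+5=10, 5+9=14
a = 9: 9+9=18
Distinct sums: {-10, -7, -4, -3, -1, 0, 2, 3, 4, 6, 7, 10, 11, 14, 18}
|A + A| = 15

|A + A| = 15


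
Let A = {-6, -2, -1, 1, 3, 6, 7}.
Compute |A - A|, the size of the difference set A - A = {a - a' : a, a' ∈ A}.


A - A = {a - a' : a, a' ∈ A}; |A| = 7.
Bounds: 2|A|-1 ≤ |A - A| ≤ |A|² - |A| + 1, i.e. 13 ≤ |A - A| ≤ 43.
Note: 0 ∈ A - A always (from a - a). The set is symmetric: if d ∈ A - A then -d ∈ A - A.
Enumerate nonzero differences d = a - a' with a > a' (then include -d):
Positive differences: {1, 2, 3, 4, 5, 6, 7, 8, 9, 12, 13}
Full difference set: {0} ∪ (positive diffs) ∪ (negative diffs).
|A - A| = 1 + 2·11 = 23 (matches direct enumeration: 23).

|A - A| = 23


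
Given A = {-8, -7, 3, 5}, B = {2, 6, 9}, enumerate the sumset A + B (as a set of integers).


A + B = {a + b : a ∈ A, b ∈ B}.
Enumerate all |A|·|B| = 4·3 = 12 pairs (a, b) and collect distinct sums.
a = -8: -8+2=-6, -8+6=-2, -8+9=1
a = -7: -7+2=-5, -7+6=-1, -7+9=2
a = 3: 3+2=5, 3+6=9, 3+9=12
a = 5: 5+2=7, 5+6=11, 5+9=14
Collecting distinct sums: A + B = {-6, -5, -2, -1, 1, 2, 5, 7, 9, 11, 12, 14}
|A + B| = 12

A + B = {-6, -5, -2, -1, 1, 2, 5, 7, 9, 11, 12, 14}


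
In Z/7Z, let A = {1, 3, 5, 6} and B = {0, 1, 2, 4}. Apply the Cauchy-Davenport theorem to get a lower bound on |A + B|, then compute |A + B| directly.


Cauchy-Davenport: |A + B| ≥ min(p, |A| + |B| - 1) for A, B nonempty in Z/pZ.
|A| = 4, |B| = 4, p = 7.
CD lower bound = min(7, 4 + 4 - 1) = min(7, 7) = 7.
Compute A + B mod 7 directly:
a = 1: 1+0=1, 1+1=2, 1+2=3, 1+4=5
a = 3: 3+0=3, 3+1=4, 3+2=5, 3+4=0
a = 5: 5+0=5, 5+1=6, 5+2=0, 5+4=2
a = 6: 6+0=6, 6+1=0, 6+2=1, 6+4=3
A + B = {0, 1, 2, 3, 4, 5, 6}, so |A + B| = 7.
Verify: 7 ≥ 7? Yes ✓.

CD lower bound = 7, actual |A + B| = 7.


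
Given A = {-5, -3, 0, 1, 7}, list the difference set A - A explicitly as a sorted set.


A - A = {a - a' : a, a' ∈ A}.
Compute a - a' for each ordered pair (a, a'):
a = -5: -5--5=0, -5--3=-2, -5-0=-5, -5-1=-6, -5-7=-12
a = -3: -3--5=2, -3--3=0, -3-0=-3, -3-1=-4, -3-7=-10
a = 0: 0--5=5, 0--3=3, 0-0=0, 0-1=-1, 0-7=-7
a = 1: 1--5=6, 1--3=4, 1-0=1, 1-1=0, 1-7=-6
a = 7: 7--5=12, 7--3=10, 7-0=7, 7-1=6, 7-7=0
Collecting distinct values (and noting 0 appears from a-a):
A - A = {-12, -10, -7, -6, -5, -4, -3, -2, -1, 0, 1, 2, 3, 4, 5, 6, 7, 10, 12}
|A - A| = 19

A - A = {-12, -10, -7, -6, -5, -4, -3, -2, -1, 0, 1, 2, 3, 4, 5, 6, 7, 10, 12}


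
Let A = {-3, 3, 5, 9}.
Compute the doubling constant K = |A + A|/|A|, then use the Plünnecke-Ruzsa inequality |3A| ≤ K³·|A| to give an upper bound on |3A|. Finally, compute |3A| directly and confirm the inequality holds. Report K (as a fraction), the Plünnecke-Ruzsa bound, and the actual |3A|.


|A| = 4.
Step 1: Compute A + A by enumerating all 16 pairs.
A + A = {-6, 0, 2, 6, 8, 10, 12, 14, 18}, so |A + A| = 9.
Step 2: Doubling constant K = |A + A|/|A| = 9/4 = 9/4 ≈ 2.2500.
Step 3: Plünnecke-Ruzsa gives |3A| ≤ K³·|A| = (2.2500)³ · 4 ≈ 45.5625.
Step 4: Compute 3A = A + A + A directly by enumerating all triples (a,b,c) ∈ A³; |3A| = 15.
Step 5: Check 15 ≤ 45.5625? Yes ✓.

K = 9/4, Plünnecke-Ruzsa bound K³|A| ≈ 45.5625, |3A| = 15, inequality holds.


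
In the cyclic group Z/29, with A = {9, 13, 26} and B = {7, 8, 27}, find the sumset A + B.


Work in Z/29Z: reduce every sum a + b modulo 29.
Enumerate all 9 pairs:
a = 9: 9+7=16, 9+8=17, 9+27=7
a = 13: 13+7=20, 13+8=21, 13+27=11
a = 26: 26+7=4, 26+8=5, 26+27=24
Distinct residues collected: {4, 5, 7, 11, 16, 17, 20, 21, 24}
|A + B| = 9 (out of 29 total residues).

A + B = {4, 5, 7, 11, 16, 17, 20, 21, 24}


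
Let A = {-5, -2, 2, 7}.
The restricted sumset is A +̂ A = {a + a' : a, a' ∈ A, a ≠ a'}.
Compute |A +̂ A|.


Restricted sumset: A +̂ A = {a + a' : a ∈ A, a' ∈ A, a ≠ a'}.
Equivalently, take A + A and drop any sum 2a that is achievable ONLY as a + a for a ∈ A (i.e. sums representable only with equal summands).
Enumerate pairs (a, a') with a < a' (symmetric, so each unordered pair gives one sum; this covers all a ≠ a'):
  -5 + -2 = -7
  -5 + 2 = -3
  -5 + 7 = 2
  -2 + 2 = 0
  -2 + 7 = 5
  2 + 7 = 9
Collected distinct sums: {-7, -3, 0, 2, 5, 9}
|A +̂ A| = 6
(Reference bound: |A +̂ A| ≥ 2|A| - 3 for |A| ≥ 2, with |A| = 4 giving ≥ 5.)

|A +̂ A| = 6


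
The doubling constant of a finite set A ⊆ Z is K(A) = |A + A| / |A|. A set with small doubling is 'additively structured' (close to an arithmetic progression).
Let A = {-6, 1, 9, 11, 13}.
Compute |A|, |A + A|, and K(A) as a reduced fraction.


|A| = 5.
Compute A + A by enumerating all 25 pairs.
A + A = {-12, -5, 2, 3, 5, 7, 10, 12, 14, 18, 20, 22, 24, 26}, so |A + A| = 14.
K = |A + A| / |A| = 14/5 (already in lowest terms) ≈ 2.8000.
Reference: AP of size 5 gives K = 9/5 ≈ 1.8000; a fully generic set of size 5 gives K ≈ 3.0000.

|A| = 5, |A + A| = 14, K = 14/5.


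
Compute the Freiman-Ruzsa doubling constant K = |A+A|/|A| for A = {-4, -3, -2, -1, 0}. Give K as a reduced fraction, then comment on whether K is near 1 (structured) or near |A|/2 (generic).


|A| = 5.
Compute A + A by enumerating all 25 pairs.
A + A = {-8, -7, -6, -5, -4, -3, -2, -1, 0}, so |A + A| = 9.
K = |A + A| / |A| = 9/5 (already in lowest terms) ≈ 1.8000.
Reference: AP of size 5 gives K = 9/5 ≈ 1.8000; a fully generic set of size 5 gives K ≈ 3.0000.

|A| = 5, |A + A| = 9, K = 9/5.


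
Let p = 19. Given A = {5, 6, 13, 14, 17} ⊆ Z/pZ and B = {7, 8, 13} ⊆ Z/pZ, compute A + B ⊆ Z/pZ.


Work in Z/19Z: reduce every sum a + b modulo 19.
Enumerate all 15 pairs:
a = 5: 5+7=12, 5+8=13, 5+13=18
a = 6: 6+7=13, 6+8=14, 6+13=0
a = 13: 13+7=1, 13+8=2, 13+13=7
a = 14: 14+7=2, 14+8=3, 14+13=8
a = 17: 17+7=5, 17+8=6, 17+13=11
Distinct residues collected: {0, 1, 2, 3, 5, 6, 7, 8, 11, 12, 13, 14, 18}
|A + B| = 13 (out of 19 total residues).

A + B = {0, 1, 2, 3, 5, 6, 7, 8, 11, 12, 13, 14, 18}


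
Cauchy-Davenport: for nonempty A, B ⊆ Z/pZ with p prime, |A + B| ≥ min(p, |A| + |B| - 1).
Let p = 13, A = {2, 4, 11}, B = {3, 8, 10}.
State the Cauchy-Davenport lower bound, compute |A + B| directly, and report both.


Cauchy-Davenport: |A + B| ≥ min(p, |A| + |B| - 1) for A, B nonempty in Z/pZ.
|A| = 3, |B| = 3, p = 13.
CD lower bound = min(13, 3 + 3 - 1) = min(13, 5) = 5.
Compute A + B mod 13 directly:
a = 2: 2+3=5, 2+8=10, 2+10=12
a = 4: 4+3=7, 4+8=12, 4+10=1
a = 11: 11+3=1, 11+8=6, 11+10=8
A + B = {1, 5, 6, 7, 8, 10, 12}, so |A + B| = 7.
Verify: 7 ≥ 5? Yes ✓.

CD lower bound = 5, actual |A + B| = 7.


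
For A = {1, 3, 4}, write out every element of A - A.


A - A = {a - a' : a, a' ∈ A}.
Compute a - a' for each ordered pair (a, a'):
a = 1: 1-1=0, 1-3=-2, 1-4=-3
a = 3: 3-1=2, 3-3=0, 3-4=-1
a = 4: 4-1=3, 4-3=1, 4-4=0
Collecting distinct values (and noting 0 appears from a-a):
A - A = {-3, -2, -1, 0, 1, 2, 3}
|A - A| = 7

A - A = {-3, -2, -1, 0, 1, 2, 3}


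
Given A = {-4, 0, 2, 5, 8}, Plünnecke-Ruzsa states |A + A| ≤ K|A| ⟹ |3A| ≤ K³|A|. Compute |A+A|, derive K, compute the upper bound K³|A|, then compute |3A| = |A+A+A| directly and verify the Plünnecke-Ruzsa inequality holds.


|A| = 5.
Step 1: Compute A + A by enumerating all 25 pairs.
A + A = {-8, -4, -2, 0, 1, 2, 4, 5, 7, 8, 10, 13, 16}, so |A + A| = 13.
Step 2: Doubling constant K = |A + A|/|A| = 13/5 = 13/5 ≈ 2.6000.
Step 3: Plünnecke-Ruzsa gives |3A| ≤ K³·|A| = (2.6000)³ · 5 ≈ 87.8800.
Step 4: Compute 3A = A + A + A directly by enumerating all triples (a,b,c) ∈ A³; |3A| = 24.
Step 5: Check 24 ≤ 87.8800? Yes ✓.

K = 13/5, Plünnecke-Ruzsa bound K³|A| ≈ 87.8800, |3A| = 24, inequality holds.


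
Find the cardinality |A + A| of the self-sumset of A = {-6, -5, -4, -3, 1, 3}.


A + A = {a + a' : a, a' ∈ A}; |A| = 6.
General bounds: 2|A| - 1 ≤ |A + A| ≤ |A|(|A|+1)/2, i.e. 11 ≤ |A + A| ≤ 21.
Lower bound 2|A|-1 is attained iff A is an arithmetic progression.
Enumerate sums a + a' for a ≤ a' (symmetric, so this suffices):
a = -6: -6+-6=-12, -6+-5=-11, -6+-4=-10, -6+-3=-9, -6+1=-5, -6+3=-3
a = -5: -5+-5=-10, -5+-4=-9, -5+-3=-8, -5+1=-4, -5+3=-2
a = -4: -4+-4=-8, -4+-3=-7, -4+1=-3, -4+3=-1
a = -3: -3+-3=-6, -3+1=-2, -3+3=0
a = 1: 1+1=2, 1+3=4
a = 3: 3+3=6
Distinct sums: {-12, -11, -10, -9, -8, -7, -6, -5, -4, -3, -2, -1, 0, 2, 4, 6}
|A + A| = 16

|A + A| = 16


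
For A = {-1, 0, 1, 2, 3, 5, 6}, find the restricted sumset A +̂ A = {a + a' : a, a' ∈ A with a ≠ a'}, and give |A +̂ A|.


Restricted sumset: A +̂ A = {a + a' : a ∈ A, a' ∈ A, a ≠ a'}.
Equivalently, take A + A and drop any sum 2a that is achievable ONLY as a + a for a ∈ A (i.e. sums representable only with equal summands).
Enumerate pairs (a, a') with a < a' (symmetric, so each unordered pair gives one sum; this covers all a ≠ a'):
  -1 + 0 = -1
  -1 + 1 = 0
  -1 + 2 = 1
  -1 + 3 = 2
  -1 + 5 = 4
  -1 + 6 = 5
  0 + 1 = 1
  0 + 2 = 2
  0 + 3 = 3
  0 + 5 = 5
  0 + 6 = 6
  1 + 2 = 3
  1 + 3 = 4
  1 + 5 = 6
  1 + 6 = 7
  2 + 3 = 5
  2 + 5 = 7
  2 + 6 = 8
  3 + 5 = 8
  3 + 6 = 9
  5 + 6 = 11
Collected distinct sums: {-1, 0, 1, 2, 3, 4, 5, 6, 7, 8, 9, 11}
|A +̂ A| = 12
(Reference bound: |A +̂ A| ≥ 2|A| - 3 for |A| ≥ 2, with |A| = 7 giving ≥ 11.)

|A +̂ A| = 12


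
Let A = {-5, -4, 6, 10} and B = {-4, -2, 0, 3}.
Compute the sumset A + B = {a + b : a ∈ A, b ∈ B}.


A + B = {a + b : a ∈ A, b ∈ B}.
Enumerate all |A|·|B| = 4·4 = 16 pairs (a, b) and collect distinct sums.
a = -5: -5+-4=-9, -5+-2=-7, -5+0=-5, -5+3=-2
a = -4: -4+-4=-8, -4+-2=-6, -4+0=-4, -4+3=-1
a = 6: 6+-4=2, 6+-2=4, 6+0=6, 6+3=9
a = 10: 10+-4=6, 10+-2=8, 10+0=10, 10+3=13
Collecting distinct sums: A + B = {-9, -8, -7, -6, -5, -4, -2, -1, 2, 4, 6, 8, 9, 10, 13}
|A + B| = 15

A + B = {-9, -8, -7, -6, -5, -4, -2, -1, 2, 4, 6, 8, 9, 10, 13}


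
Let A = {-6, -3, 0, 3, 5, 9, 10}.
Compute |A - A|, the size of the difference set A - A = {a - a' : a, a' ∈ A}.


A - A = {a - a' : a, a' ∈ A}; |A| = 7.
Bounds: 2|A|-1 ≤ |A - A| ≤ |A|² - |A| + 1, i.e. 13 ≤ |A - A| ≤ 43.
Note: 0 ∈ A - A always (from a - a). The set is symmetric: if d ∈ A - A then -d ∈ A - A.
Enumerate nonzero differences d = a - a' with a > a' (then include -d):
Positive differences: {1, 2, 3, 4, 5, 6, 7, 8, 9, 10, 11, 12, 13, 15, 16}
Full difference set: {0} ∪ (positive diffs) ∪ (negative diffs).
|A - A| = 1 + 2·15 = 31 (matches direct enumeration: 31).

|A - A| = 31


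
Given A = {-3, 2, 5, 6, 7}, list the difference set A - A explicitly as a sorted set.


A - A = {a - a' : a, a' ∈ A}.
Compute a - a' for each ordered pair (a, a'):
a = -3: -3--3=0, -3-2=-5, -3-5=-8, -3-6=-9, -3-7=-10
a = 2: 2--3=5, 2-2=0, 2-5=-3, 2-6=-4, 2-7=-5
a = 5: 5--3=8, 5-2=3, 5-5=0, 5-6=-1, 5-7=-2
a = 6: 6--3=9, 6-2=4, 6-5=1, 6-6=0, 6-7=-1
a = 7: 7--3=10, 7-2=5, 7-5=2, 7-6=1, 7-7=0
Collecting distinct values (and noting 0 appears from a-a):
A - A = {-10, -9, -8, -5, -4, -3, -2, -1, 0, 1, 2, 3, 4, 5, 8, 9, 10}
|A - A| = 17

A - A = {-10, -9, -8, -5, -4, -3, -2, -1, 0, 1, 2, 3, 4, 5, 8, 9, 10}


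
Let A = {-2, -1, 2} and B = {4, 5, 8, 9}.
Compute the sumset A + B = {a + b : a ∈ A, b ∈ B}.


A + B = {a + b : a ∈ A, b ∈ B}.
Enumerate all |A|·|B| = 3·4 = 12 pairs (a, b) and collect distinct sums.
a = -2: -2+4=2, -2+5=3, -2+8=6, -2+9=7
a = -1: -1+4=3, -1+5=4, -1+8=7, -1+9=8
a = 2: 2+4=6, 2+5=7, 2+8=10, 2+9=11
Collecting distinct sums: A + B = {2, 3, 4, 6, 7, 8, 10, 11}
|A + B| = 8

A + B = {2, 3, 4, 6, 7, 8, 10, 11}


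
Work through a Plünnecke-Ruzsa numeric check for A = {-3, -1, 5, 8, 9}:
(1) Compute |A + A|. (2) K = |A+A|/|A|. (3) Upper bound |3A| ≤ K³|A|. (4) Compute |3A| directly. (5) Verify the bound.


|A| = 5.
Step 1: Compute A + A by enumerating all 25 pairs.
A + A = {-6, -4, -2, 2, 4, 5, 6, 7, 8, 10, 13, 14, 16, 17, 18}, so |A + A| = 15.
Step 2: Doubling constant K = |A + A|/|A| = 15/5 = 15/5 ≈ 3.0000.
Step 3: Plünnecke-Ruzsa gives |3A| ≤ K³·|A| = (3.0000)³ · 5 ≈ 135.0000.
Step 4: Compute 3A = A + A + A directly by enumerating all triples (a,b,c) ∈ A³; |3A| = 30.
Step 5: Check 30 ≤ 135.0000? Yes ✓.

K = 15/5, Plünnecke-Ruzsa bound K³|A| ≈ 135.0000, |3A| = 30, inequality holds.


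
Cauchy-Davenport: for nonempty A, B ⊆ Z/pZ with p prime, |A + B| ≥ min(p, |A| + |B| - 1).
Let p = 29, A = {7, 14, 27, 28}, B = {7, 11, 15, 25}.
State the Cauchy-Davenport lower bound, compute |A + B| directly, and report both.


Cauchy-Davenport: |A + B| ≥ min(p, |A| + |B| - 1) for A, B nonempty in Z/pZ.
|A| = 4, |B| = 4, p = 29.
CD lower bound = min(29, 4 + 4 - 1) = min(29, 7) = 7.
Compute A + B mod 29 directly:
a = 7: 7+7=14, 7+11=18, 7+15=22, 7+25=3
a = 14: 14+7=21, 14+11=25, 14+15=0, 14+25=10
a = 27: 27+7=5, 27+11=9, 27+15=13, 27+25=23
a = 28: 28+7=6, 28+11=10, 28+15=14, 28+25=24
A + B = {0, 3, 5, 6, 9, 10, 13, 14, 18, 21, 22, 23, 24, 25}, so |A + B| = 14.
Verify: 14 ≥ 7? Yes ✓.

CD lower bound = 7, actual |A + B| = 14.


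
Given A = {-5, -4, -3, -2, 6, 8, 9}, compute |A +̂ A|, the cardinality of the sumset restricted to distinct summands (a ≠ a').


Restricted sumset: A +̂ A = {a + a' : a ∈ A, a' ∈ A, a ≠ a'}.
Equivalently, take A + A and drop any sum 2a that is achievable ONLY as a + a for a ∈ A (i.e. sums representable only with equal summands).
Enumerate pairs (a, a') with a < a' (symmetric, so each unordered pair gives one sum; this covers all a ≠ a'):
  -5 + -4 = -9
  -5 + -3 = -8
  -5 + -2 = -7
  -5 + 6 = 1
  -5 + 8 = 3
  -5 + 9 = 4
  -4 + -3 = -7
  -4 + -2 = -6
  -4 + 6 = 2
  -4 + 8 = 4
  -4 + 9 = 5
  -3 + -2 = -5
  -3 + 6 = 3
  -3 + 8 = 5
  -3 + 9 = 6
  -2 + 6 = 4
  -2 + 8 = 6
  -2 + 9 = 7
  6 + 8 = 14
  6 + 9 = 15
  8 + 9 = 17
Collected distinct sums: {-9, -8, -7, -6, -5, 1, 2, 3, 4, 5, 6, 7, 14, 15, 17}
|A +̂ A| = 15
(Reference bound: |A +̂ A| ≥ 2|A| - 3 for |A| ≥ 2, with |A| = 7 giving ≥ 11.)

|A +̂ A| = 15


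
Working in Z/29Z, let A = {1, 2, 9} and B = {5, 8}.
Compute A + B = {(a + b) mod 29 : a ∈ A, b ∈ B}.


Work in Z/29Z: reduce every sum a + b modulo 29.
Enumerate all 6 pairs:
a = 1: 1+5=6, 1+8=9
a = 2: 2+5=7, 2+8=10
a = 9: 9+5=14, 9+8=17
Distinct residues collected: {6, 7, 9, 10, 14, 17}
|A + B| = 6 (out of 29 total residues).

A + B = {6, 7, 9, 10, 14, 17}


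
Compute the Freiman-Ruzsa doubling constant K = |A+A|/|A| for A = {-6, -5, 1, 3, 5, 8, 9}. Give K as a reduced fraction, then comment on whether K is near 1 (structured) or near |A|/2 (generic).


|A| = 7.
Compute A + A by enumerating all 49 pairs.
A + A = {-12, -11, -10, -5, -4, -3, -2, -1, 0, 2, 3, 4, 6, 8, 9, 10, 11, 12, 13, 14, 16, 17, 18}, so |A + A| = 23.
K = |A + A| / |A| = 23/7 (already in lowest terms) ≈ 3.2857.
Reference: AP of size 7 gives K = 13/7 ≈ 1.8571; a fully generic set of size 7 gives K ≈ 4.0000.

|A| = 7, |A + A| = 23, K = 23/7.


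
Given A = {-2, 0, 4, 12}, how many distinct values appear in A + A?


A + A = {a + a' : a, a' ∈ A}; |A| = 4.
General bounds: 2|A| - 1 ≤ |A + A| ≤ |A|(|A|+1)/2, i.e. 7 ≤ |A + A| ≤ 10.
Lower bound 2|A|-1 is attained iff A is an arithmetic progression.
Enumerate sums a + a' for a ≤ a' (symmetric, so this suffices):
a = -2: -2+-2=-4, -2+0=-2, -2+4=2, -2+12=10
a = 0: 0+0=0, 0+4=4, 0+12=12
a = 4: 4+4=8, 4+12=16
a = 12: 12+12=24
Distinct sums: {-4, -2, 0, 2, 4, 8, 10, 12, 16, 24}
|A + A| = 10

|A + A| = 10


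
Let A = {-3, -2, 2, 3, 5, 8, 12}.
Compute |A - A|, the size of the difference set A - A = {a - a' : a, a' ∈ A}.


A - A = {a - a' : a, a' ∈ A}; |A| = 7.
Bounds: 2|A|-1 ≤ |A - A| ≤ |A|² - |A| + 1, i.e. 13 ≤ |A - A| ≤ 43.
Note: 0 ∈ A - A always (from a - a). The set is symmetric: if d ∈ A - A then -d ∈ A - A.
Enumerate nonzero differences d = a - a' with a > a' (then include -d):
Positive differences: {1, 2, 3, 4, 5, 6, 7, 8, 9, 10, 11, 14, 15}
Full difference set: {0} ∪ (positive diffs) ∪ (negative diffs).
|A - A| = 1 + 2·13 = 27 (matches direct enumeration: 27).

|A - A| = 27


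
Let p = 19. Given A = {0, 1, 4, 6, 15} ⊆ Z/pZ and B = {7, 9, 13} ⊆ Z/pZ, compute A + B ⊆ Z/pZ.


Work in Z/19Z: reduce every sum a + b modulo 19.
Enumerate all 15 pairs:
a = 0: 0+7=7, 0+9=9, 0+13=13
a = 1: 1+7=8, 1+9=10, 1+13=14
a = 4: 4+7=11, 4+9=13, 4+13=17
a = 6: 6+7=13, 6+9=15, 6+13=0
a = 15: 15+7=3, 15+9=5, 15+13=9
Distinct residues collected: {0, 3, 5, 7, 8, 9, 10, 11, 13, 14, 15, 17}
|A + B| = 12 (out of 19 total residues).

A + B = {0, 3, 5, 7, 8, 9, 10, 11, 13, 14, 15, 17}


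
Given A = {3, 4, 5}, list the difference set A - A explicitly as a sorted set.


A - A = {a - a' : a, a' ∈ A}.
Compute a - a' for each ordered pair (a, a'):
a = 3: 3-3=0, 3-4=-1, 3-5=-2
a = 4: 4-3=1, 4-4=0, 4-5=-1
a = 5: 5-3=2, 5-4=1, 5-5=0
Collecting distinct values (and noting 0 appears from a-a):
A - A = {-2, -1, 0, 1, 2}
|A - A| = 5

A - A = {-2, -1, 0, 1, 2}


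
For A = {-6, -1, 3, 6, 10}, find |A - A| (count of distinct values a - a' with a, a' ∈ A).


A - A = {a - a' : a, a' ∈ A}; |A| = 5.
Bounds: 2|A|-1 ≤ |A - A| ≤ |A|² - |A| + 1, i.e. 9 ≤ |A - A| ≤ 21.
Note: 0 ∈ A - A always (from a - a). The set is symmetric: if d ∈ A - A then -d ∈ A - A.
Enumerate nonzero differences d = a - a' with a > a' (then include -d):
Positive differences: {3, 4, 5, 7, 9, 11, 12, 16}
Full difference set: {0} ∪ (positive diffs) ∪ (negative diffs).
|A - A| = 1 + 2·8 = 17 (matches direct enumeration: 17).

|A - A| = 17


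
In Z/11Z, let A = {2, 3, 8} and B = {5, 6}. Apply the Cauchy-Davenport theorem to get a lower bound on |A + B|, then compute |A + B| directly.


Cauchy-Davenport: |A + B| ≥ min(p, |A| + |B| - 1) for A, B nonempty in Z/pZ.
|A| = 3, |B| = 2, p = 11.
CD lower bound = min(11, 3 + 2 - 1) = min(11, 4) = 4.
Compute A + B mod 11 directly:
a = 2: 2+5=7, 2+6=8
a = 3: 3+5=8, 3+6=9
a = 8: 8+5=2, 8+6=3
A + B = {2, 3, 7, 8, 9}, so |A + B| = 5.
Verify: 5 ≥ 4? Yes ✓.

CD lower bound = 4, actual |A + B| = 5.


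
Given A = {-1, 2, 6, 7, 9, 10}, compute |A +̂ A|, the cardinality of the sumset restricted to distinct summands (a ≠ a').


Restricted sumset: A +̂ A = {a + a' : a ∈ A, a' ∈ A, a ≠ a'}.
Equivalently, take A + A and drop any sum 2a that is achievable ONLY as a + a for a ∈ A (i.e. sums representable only with equal summands).
Enumerate pairs (a, a') with a < a' (symmetric, so each unordered pair gives one sum; this covers all a ≠ a'):
  -1 + 2 = 1
  -1 + 6 = 5
  -1 + 7 = 6
  -1 + 9 = 8
  -1 + 10 = 9
  2 + 6 = 8
  2 + 7 = 9
  2 + 9 = 11
  2 + 10 = 12
  6 + 7 = 13
  6 + 9 = 15
  6 + 10 = 16
  7 + 9 = 16
  7 + 10 = 17
  9 + 10 = 19
Collected distinct sums: {1, 5, 6, 8, 9, 11, 12, 13, 15, 16, 17, 19}
|A +̂ A| = 12
(Reference bound: |A +̂ A| ≥ 2|A| - 3 for |A| ≥ 2, with |A| = 6 giving ≥ 9.)

|A +̂ A| = 12


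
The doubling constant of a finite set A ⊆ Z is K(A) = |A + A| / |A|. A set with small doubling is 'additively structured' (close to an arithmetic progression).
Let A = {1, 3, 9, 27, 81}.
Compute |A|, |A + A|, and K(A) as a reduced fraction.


|A| = 5.
Compute A + A by enumerating all 25 pairs.
A + A = {2, 4, 6, 10, 12, 18, 28, 30, 36, 54, 82, 84, 90, 108, 162}, so |A + A| = 15.
K = |A + A| / |A| = 15/5 = 3/1 ≈ 3.0000.
Reference: AP of size 5 gives K = 9/5 ≈ 1.8000; a fully generic set of size 5 gives K ≈ 3.0000.

|A| = 5, |A + A| = 15, K = 15/5 = 3/1.


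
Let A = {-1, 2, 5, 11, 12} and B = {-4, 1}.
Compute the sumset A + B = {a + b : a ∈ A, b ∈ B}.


A + B = {a + b : a ∈ A, b ∈ B}.
Enumerate all |A|·|B| = 5·2 = 10 pairs (a, b) and collect distinct sums.
a = -1: -1+-4=-5, -1+1=0
a = 2: 2+-4=-2, 2+1=3
a = 5: 5+-4=1, 5+1=6
a = 11: 11+-4=7, 11+1=12
a = 12: 12+-4=8, 12+1=13
Collecting distinct sums: A + B = {-5, -2, 0, 1, 3, 6, 7, 8, 12, 13}
|A + B| = 10

A + B = {-5, -2, 0, 1, 3, 6, 7, 8, 12, 13}


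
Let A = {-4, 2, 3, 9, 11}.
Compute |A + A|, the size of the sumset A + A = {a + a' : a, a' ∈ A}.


A + A = {a + a' : a, a' ∈ A}; |A| = 5.
General bounds: 2|A| - 1 ≤ |A + A| ≤ |A|(|A|+1)/2, i.e. 9 ≤ |A + A| ≤ 15.
Lower bound 2|A|-1 is attained iff A is an arithmetic progression.
Enumerate sums a + a' for a ≤ a' (symmetric, so this suffices):
a = -4: -4+-4=-8, -4+2=-2, -4+3=-1, -4+9=5, -4+11=7
a = 2: 2+2=4, 2+3=5, 2+9=11, 2+11=13
a = 3: 3+3=6, 3+9=12, 3+11=14
a = 9: 9+9=18, 9+11=20
a = 11: 11+11=22
Distinct sums: {-8, -2, -1, 4, 5, 6, 7, 11, 12, 13, 14, 18, 20, 22}
|A + A| = 14

|A + A| = 14


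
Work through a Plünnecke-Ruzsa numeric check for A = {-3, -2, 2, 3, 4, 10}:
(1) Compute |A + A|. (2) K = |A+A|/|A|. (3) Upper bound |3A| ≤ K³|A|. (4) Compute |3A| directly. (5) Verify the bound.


|A| = 6.
Step 1: Compute A + A by enumerating all 36 pairs.
A + A = {-6, -5, -4, -1, 0, 1, 2, 4, 5, 6, 7, 8, 12, 13, 14, 20}, so |A + A| = 16.
Step 2: Doubling constant K = |A + A|/|A| = 16/6 = 16/6 ≈ 2.6667.
Step 3: Plünnecke-Ruzsa gives |3A| ≤ K³·|A| = (2.6667)³ · 6 ≈ 113.7778.
Step 4: Compute 3A = A + A + A directly by enumerating all triples (a,b,c) ∈ A³; |3A| = 30.
Step 5: Check 30 ≤ 113.7778? Yes ✓.

K = 16/6, Plünnecke-Ruzsa bound K³|A| ≈ 113.7778, |3A| = 30, inequality holds.


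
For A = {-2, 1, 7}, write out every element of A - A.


A - A = {a - a' : a, a' ∈ A}.
Compute a - a' for each ordered pair (a, a'):
a = -2: -2--2=0, -2-1=-3, -2-7=-9
a = 1: 1--2=3, 1-1=0, 1-7=-6
a = 7: 7--2=9, 7-1=6, 7-7=0
Collecting distinct values (and noting 0 appears from a-a):
A - A = {-9, -6, -3, 0, 3, 6, 9}
|A - A| = 7

A - A = {-9, -6, -3, 0, 3, 6, 9}


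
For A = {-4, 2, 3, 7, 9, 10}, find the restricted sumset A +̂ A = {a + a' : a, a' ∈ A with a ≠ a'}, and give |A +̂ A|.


Restricted sumset: A +̂ A = {a + a' : a ∈ A, a' ∈ A, a ≠ a'}.
Equivalently, take A + A and drop any sum 2a that is achievable ONLY as a + a for a ∈ A (i.e. sums representable only with equal summands).
Enumerate pairs (a, a') with a < a' (symmetric, so each unordered pair gives one sum; this covers all a ≠ a'):
  -4 + 2 = -2
  -4 + 3 = -1
  -4 + 7 = 3
  -4 + 9 = 5
  -4 + 10 = 6
  2 + 3 = 5
  2 + 7 = 9
  2 + 9 = 11
  2 + 10 = 12
  3 + 7 = 10
  3 + 9 = 12
  3 + 10 = 13
  7 + 9 = 16
  7 + 10 = 17
  9 + 10 = 19
Collected distinct sums: {-2, -1, 3, 5, 6, 9, 10, 11, 12, 13, 16, 17, 19}
|A +̂ A| = 13
(Reference bound: |A +̂ A| ≥ 2|A| - 3 for |A| ≥ 2, with |A| = 6 giving ≥ 9.)

|A +̂ A| = 13


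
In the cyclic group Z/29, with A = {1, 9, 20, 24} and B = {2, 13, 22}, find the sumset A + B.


Work in Z/29Z: reduce every sum a + b modulo 29.
Enumerate all 12 pairs:
a = 1: 1+2=3, 1+13=14, 1+22=23
a = 9: 9+2=11, 9+13=22, 9+22=2
a = 20: 20+2=22, 20+13=4, 20+22=13
a = 24: 24+2=26, 24+13=8, 24+22=17
Distinct residues collected: {2, 3, 4, 8, 11, 13, 14, 17, 22, 23, 26}
|A + B| = 11 (out of 29 total residues).

A + B = {2, 3, 4, 8, 11, 13, 14, 17, 22, 23, 26}


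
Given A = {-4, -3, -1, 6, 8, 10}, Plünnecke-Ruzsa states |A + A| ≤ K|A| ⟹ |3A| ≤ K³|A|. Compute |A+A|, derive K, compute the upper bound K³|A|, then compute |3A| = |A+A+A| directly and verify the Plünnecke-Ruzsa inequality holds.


|A| = 6.
Step 1: Compute A + A by enumerating all 36 pairs.
A + A = {-8, -7, -6, -5, -4, -2, 2, 3, 4, 5, 6, 7, 9, 12, 14, 16, 18, 20}, so |A + A| = 18.
Step 2: Doubling constant K = |A + A|/|A| = 18/6 = 18/6 ≈ 3.0000.
Step 3: Plünnecke-Ruzsa gives |3A| ≤ K³·|A| = (3.0000)³ · 6 ≈ 162.0000.
Step 4: Compute 3A = A + A + A directly by enumerating all triples (a,b,c) ∈ A³; |3A| = 36.
Step 5: Check 36 ≤ 162.0000? Yes ✓.

K = 18/6, Plünnecke-Ruzsa bound K³|A| ≈ 162.0000, |3A| = 36, inequality holds.


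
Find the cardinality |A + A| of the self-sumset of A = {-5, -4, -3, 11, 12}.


A + A = {a + a' : a, a' ∈ A}; |A| = 5.
General bounds: 2|A| - 1 ≤ |A + A| ≤ |A|(|A|+1)/2, i.e. 9 ≤ |A + A| ≤ 15.
Lower bound 2|A|-1 is attained iff A is an arithmetic progression.
Enumerate sums a + a' for a ≤ a' (symmetric, so this suffices):
a = -5: -5+-5=-10, -5+-4=-9, -5+-3=-8, -5+11=6, -5+12=7
a = -4: -4+-4=-8, -4+-3=-7, -4+11=7, -4+12=8
a = -3: -3+-3=-6, -3+11=8, -3+12=9
a = 11: 11+11=22, 11+12=23
a = 12: 12+12=24
Distinct sums: {-10, -9, -8, -7, -6, 6, 7, 8, 9, 22, 23, 24}
|A + A| = 12

|A + A| = 12


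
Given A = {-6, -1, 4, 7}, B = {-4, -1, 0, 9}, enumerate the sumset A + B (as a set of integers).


A + B = {a + b : a ∈ A, b ∈ B}.
Enumerate all |A|·|B| = 4·4 = 16 pairs (a, b) and collect distinct sums.
a = -6: -6+-4=-10, -6+-1=-7, -6+0=-6, -6+9=3
a = -1: -1+-4=-5, -1+-1=-2, -1+0=-1, -1+9=8
a = 4: 4+-4=0, 4+-1=3, 4+0=4, 4+9=13
a = 7: 7+-4=3, 7+-1=6, 7+0=7, 7+9=16
Collecting distinct sums: A + B = {-10, -7, -6, -5, -2, -1, 0, 3, 4, 6, 7, 8, 13, 16}
|A + B| = 14

A + B = {-10, -7, -6, -5, -2, -1, 0, 3, 4, 6, 7, 8, 13, 16}


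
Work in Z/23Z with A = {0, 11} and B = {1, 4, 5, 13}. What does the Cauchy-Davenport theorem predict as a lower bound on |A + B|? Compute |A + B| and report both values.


Cauchy-Davenport: |A + B| ≥ min(p, |A| + |B| - 1) for A, B nonempty in Z/pZ.
|A| = 2, |B| = 4, p = 23.
CD lower bound = min(23, 2 + 4 - 1) = min(23, 5) = 5.
Compute A + B mod 23 directly:
a = 0: 0+1=1, 0+4=4, 0+5=5, 0+13=13
a = 11: 11+1=12, 11+4=15, 11+5=16, 11+13=1
A + B = {1, 4, 5, 12, 13, 15, 16}, so |A + B| = 7.
Verify: 7 ≥ 5? Yes ✓.

CD lower bound = 5, actual |A + B| = 7.


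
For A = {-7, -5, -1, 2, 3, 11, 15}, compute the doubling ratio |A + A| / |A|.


|A| = 7.
Compute A + A by enumerating all 49 pairs.
A + A = {-14, -12, -10, -8, -6, -5, -4, -3, -2, 1, 2, 4, 5, 6, 8, 10, 13, 14, 17, 18, 22, 26, 30}, so |A + A| = 23.
K = |A + A| / |A| = 23/7 (already in lowest terms) ≈ 3.2857.
Reference: AP of size 7 gives K = 13/7 ≈ 1.8571; a fully generic set of size 7 gives K ≈ 4.0000.

|A| = 7, |A + A| = 23, K = 23/7.


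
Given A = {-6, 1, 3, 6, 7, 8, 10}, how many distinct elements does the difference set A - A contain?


A - A = {a - a' : a, a' ∈ A}; |A| = 7.
Bounds: 2|A|-1 ≤ |A - A| ≤ |A|² - |A| + 1, i.e. 13 ≤ |A - A| ≤ 43.
Note: 0 ∈ A - A always (from a - a). The set is symmetric: if d ∈ A - A then -d ∈ A - A.
Enumerate nonzero differences d = a - a' with a > a' (then include -d):
Positive differences: {1, 2, 3, 4, 5, 6, 7, 9, 12, 13, 14, 16}
Full difference set: {0} ∪ (positive diffs) ∪ (negative diffs).
|A - A| = 1 + 2·12 = 25 (matches direct enumeration: 25).

|A - A| = 25


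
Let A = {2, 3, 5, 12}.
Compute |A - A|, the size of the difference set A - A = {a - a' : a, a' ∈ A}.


A - A = {a - a' : a, a' ∈ A}; |A| = 4.
Bounds: 2|A|-1 ≤ |A - A| ≤ |A|² - |A| + 1, i.e. 7 ≤ |A - A| ≤ 13.
Note: 0 ∈ A - A always (from a - a). The set is symmetric: if d ∈ A - A then -d ∈ A - A.
Enumerate nonzero differences d = a - a' with a > a' (then include -d):
Positive differences: {1, 2, 3, 7, 9, 10}
Full difference set: {0} ∪ (positive diffs) ∪ (negative diffs).
|A - A| = 1 + 2·6 = 13 (matches direct enumeration: 13).

|A - A| = 13


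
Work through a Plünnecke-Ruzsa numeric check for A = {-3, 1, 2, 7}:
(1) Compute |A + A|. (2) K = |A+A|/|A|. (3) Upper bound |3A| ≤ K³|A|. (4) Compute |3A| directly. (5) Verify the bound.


|A| = 4.
Step 1: Compute A + A by enumerating all 16 pairs.
A + A = {-6, -2, -1, 2, 3, 4, 8, 9, 14}, so |A + A| = 9.
Step 2: Doubling constant K = |A + A|/|A| = 9/4 = 9/4 ≈ 2.2500.
Step 3: Plünnecke-Ruzsa gives |3A| ≤ K³·|A| = (2.2500)³ · 4 ≈ 45.5625.
Step 4: Compute 3A = A + A + A directly by enumerating all triples (a,b,c) ∈ A³; |3A| = 16.
Step 5: Check 16 ≤ 45.5625? Yes ✓.

K = 9/4, Plünnecke-Ruzsa bound K³|A| ≈ 45.5625, |3A| = 16, inequality holds.


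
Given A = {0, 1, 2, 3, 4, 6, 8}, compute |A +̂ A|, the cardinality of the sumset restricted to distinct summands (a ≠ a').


Restricted sumset: A +̂ A = {a + a' : a ∈ A, a' ∈ A, a ≠ a'}.
Equivalently, take A + A and drop any sum 2a that is achievable ONLY as a + a for a ∈ A (i.e. sums representable only with equal summands).
Enumerate pairs (a, a') with a < a' (symmetric, so each unordered pair gives one sum; this covers all a ≠ a'):
  0 + 1 = 1
  0 + 2 = 2
  0 + 3 = 3
  0 + 4 = 4
  0 + 6 = 6
  0 + 8 = 8
  1 + 2 = 3
  1 + 3 = 4
  1 + 4 = 5
  1 + 6 = 7
  1 + 8 = 9
  2 + 3 = 5
  2 + 4 = 6
  2 + 6 = 8
  2 + 8 = 10
  3 + 4 = 7
  3 + 6 = 9
  3 + 8 = 11
  4 + 6 = 10
  4 + 8 = 12
  6 + 8 = 14
Collected distinct sums: {1, 2, 3, 4, 5, 6, 7, 8, 9, 10, 11, 12, 14}
|A +̂ A| = 13
(Reference bound: |A +̂ A| ≥ 2|A| - 3 for |A| ≥ 2, with |A| = 7 giving ≥ 11.)

|A +̂ A| = 13


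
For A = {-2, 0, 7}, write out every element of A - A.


A - A = {a - a' : a, a' ∈ A}.
Compute a - a' for each ordered pair (a, a'):
a = -2: -2--2=0, -2-0=-2, -2-7=-9
a = 0: 0--2=2, 0-0=0, 0-7=-7
a = 7: 7--2=9, 7-0=7, 7-7=0
Collecting distinct values (and noting 0 appears from a-a):
A - A = {-9, -7, -2, 0, 2, 7, 9}
|A - A| = 7

A - A = {-9, -7, -2, 0, 2, 7, 9}


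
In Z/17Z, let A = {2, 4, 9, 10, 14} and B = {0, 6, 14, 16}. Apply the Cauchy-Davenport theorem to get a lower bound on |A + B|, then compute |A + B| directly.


Cauchy-Davenport: |A + B| ≥ min(p, |A| + |B| - 1) for A, B nonempty in Z/pZ.
|A| = 5, |B| = 4, p = 17.
CD lower bound = min(17, 5 + 4 - 1) = min(17, 8) = 8.
Compute A + B mod 17 directly:
a = 2: 2+0=2, 2+6=8, 2+14=16, 2+16=1
a = 4: 4+0=4, 4+6=10, 4+14=1, 4+16=3
a = 9: 9+0=9, 9+6=15, 9+14=6, 9+16=8
a = 10: 10+0=10, 10+6=16, 10+14=7, 10+16=9
a = 14: 14+0=14, 14+6=3, 14+14=11, 14+16=13
A + B = {1, 2, 3, 4, 6, 7, 8, 9, 10, 11, 13, 14, 15, 16}, so |A + B| = 14.
Verify: 14 ≥ 8? Yes ✓.

CD lower bound = 8, actual |A + B| = 14.


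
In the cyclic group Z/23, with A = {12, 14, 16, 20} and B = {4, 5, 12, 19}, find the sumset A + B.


Work in Z/23Z: reduce every sum a + b modulo 23.
Enumerate all 16 pairs:
a = 12: 12+4=16, 12+5=17, 12+12=1, 12+19=8
a = 14: 14+4=18, 14+5=19, 14+12=3, 14+19=10
a = 16: 16+4=20, 16+5=21, 16+12=5, 16+19=12
a = 20: 20+4=1, 20+5=2, 20+12=9, 20+19=16
Distinct residues collected: {1, 2, 3, 5, 8, 9, 10, 12, 16, 17, 18, 19, 20, 21}
|A + B| = 14 (out of 23 total residues).

A + B = {1, 2, 3, 5, 8, 9, 10, 12, 16, 17, 18, 19, 20, 21}
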